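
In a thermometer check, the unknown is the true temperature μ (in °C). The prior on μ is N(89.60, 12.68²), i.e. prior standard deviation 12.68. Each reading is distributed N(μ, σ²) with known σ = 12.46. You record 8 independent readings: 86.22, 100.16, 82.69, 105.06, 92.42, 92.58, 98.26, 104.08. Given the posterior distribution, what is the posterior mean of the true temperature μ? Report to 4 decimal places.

For Normal data with known variance σ², a Normal(μ₀, σ₀²) prior on μ is conjugate. Posterior precision = 1/σ₀² + n/σ²; posterior mean is the precision-weighted average of μ₀ and x̄.
Σxᵢ = 86.22 + 100.16 + 82.69 + 105.06 + 92.42 + 92.58 + 98.26 + 104.08 = 761.47, so n·x̄ = 761.47.
σ₀² = 12.68² = 160.7824, σ² = 12.46² = 155.2516; σ² + n·σ₀² = 155.2516 + 8·160.7824 = 1441.5108.
Posterior mean = (μ₀/σ₀² + n·x̄/σ²)/(1/σ₀² + n/σ²) = (σ²·μ₀ + σ₀²·n·x̄)/(σ² + n·σ₀²) = (155.2516·89.60 + 160.7824·761.47)/1441.5108 = 136341.517488/1441.5108 = 94.5824.

94.5824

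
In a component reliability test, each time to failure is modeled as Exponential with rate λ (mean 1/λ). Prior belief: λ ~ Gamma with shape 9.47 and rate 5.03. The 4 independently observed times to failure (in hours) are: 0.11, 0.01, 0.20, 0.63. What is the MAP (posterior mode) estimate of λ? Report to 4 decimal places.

With a Gamma(shape α, rate β) prior on the exponential rate λ, the posterior after n observations with total T = Σxᵢ is Gamma(α+n, β+T).
Sum of observations T = 0.95 hours; n = 4.
Posterior: Gamma(9.47+4, 5.03+0.95) = Gamma(13.47, 5.98).
Mode = (α−1)/β = 2.0853.

2.0853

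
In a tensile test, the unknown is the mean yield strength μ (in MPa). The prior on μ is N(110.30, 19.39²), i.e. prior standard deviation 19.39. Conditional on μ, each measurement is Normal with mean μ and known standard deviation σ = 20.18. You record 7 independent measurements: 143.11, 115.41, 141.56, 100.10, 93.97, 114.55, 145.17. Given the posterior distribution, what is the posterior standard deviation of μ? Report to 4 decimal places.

For Normal data with known variance σ², a Normal(μ₀, σ₀²) prior on μ is conjugate. Posterior precision = 1/σ₀² + n/σ²; posterior mean is the precision-weighted average of μ₀ and x̄.
σ₀² = 19.39² = 375.9721, σ² = 20.18² = 407.2324; σ² + n·σ₀² = 407.2324 + 7·375.9721 = 3039.0371.
Posterior precision = 1/σ₀² + n/σ² = 1/375.9721 + 7/407.2324 = (σ² + n·σ₀²)/(σ₀²σ²) = 3039.0371/(375.9721·407.2324); posterior variance σₙ² = σ₀²σ²/(σ² + n·σ₀²) = 375.9721·407.2324/3039.0371 = 50.380438.
Posterior SD = √σₙ² = √(375.9721·407.2324/3039.0371) = 7.0979.

7.0979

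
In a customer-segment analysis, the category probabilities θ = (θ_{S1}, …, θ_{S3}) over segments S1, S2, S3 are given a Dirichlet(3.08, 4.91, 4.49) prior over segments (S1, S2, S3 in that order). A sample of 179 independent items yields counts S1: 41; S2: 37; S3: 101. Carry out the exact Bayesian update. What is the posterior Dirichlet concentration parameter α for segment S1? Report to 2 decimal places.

The Dirichlet prior is conjugate to the Multinomial likelihood: each posterior αⱼ = prior αⱼ + observed count nⱼ.
Posterior concentration: (44.08, 41.91, 105.49), total = 191.48.
α_{S1} = 3.08 + 41 = 44.08.

44.08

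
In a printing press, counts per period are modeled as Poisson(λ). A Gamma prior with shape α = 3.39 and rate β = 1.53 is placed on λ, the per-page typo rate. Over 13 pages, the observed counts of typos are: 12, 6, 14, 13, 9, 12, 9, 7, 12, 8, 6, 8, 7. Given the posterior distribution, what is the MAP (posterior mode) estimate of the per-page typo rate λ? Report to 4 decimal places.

8.6297

With a Gamma(shape α, rate β) prior, the Poisson likelihood is conjugate: the posterior is Gamma(α + ΣXᵢ, β + n).
Sum of counts S = 123 over n = 13 pages.
Posterior: Gamma(α+S, β+n) = Gamma(3.39+123, 1.53+13) = Gamma(126.39, 14.53).
Mode of Gamma(α,β) for α≥1 is (α−1)/β = 125.39/14.53 = 8.6297.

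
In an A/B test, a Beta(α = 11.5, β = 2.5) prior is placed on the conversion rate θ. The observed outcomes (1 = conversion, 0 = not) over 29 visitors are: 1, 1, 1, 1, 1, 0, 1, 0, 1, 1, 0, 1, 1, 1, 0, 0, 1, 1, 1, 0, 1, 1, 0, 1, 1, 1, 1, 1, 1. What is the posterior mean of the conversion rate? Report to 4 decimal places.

The Beta prior is conjugate to a Binomial/Bernoulli likelihood; the update adds successes to α and failures to β.
Posterior: Beta(α+k, β+n−k) = Beta(11.5+22, 2.5+7) = Beta(33.5, 9.5).
Posterior mean = α/(α+β) = 33.5/43.0 = 0.7791.

0.7791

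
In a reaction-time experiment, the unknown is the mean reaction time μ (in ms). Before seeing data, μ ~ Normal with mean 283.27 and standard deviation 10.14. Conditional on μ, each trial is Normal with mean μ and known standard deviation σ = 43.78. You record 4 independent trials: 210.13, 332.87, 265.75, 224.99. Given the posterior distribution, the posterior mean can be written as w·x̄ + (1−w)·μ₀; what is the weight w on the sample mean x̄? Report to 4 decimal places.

0.1767

For Normal data with known variance σ², a Normal(μ₀, σ₀²) prior on μ is conjugate. Posterior precision = 1/σ₀² + n/σ²; posterior mean is the precision-weighted average of μ₀ and x̄.
σ₀² = 10.14² = 102.8196, σ² = 43.78² = 1916.6884. Prior precision 1/σ₀² = 1/102.8196; data precision n/σ² = 4/1916.6884.
w = (n/σ²)/(1/σ₀² + n/σ²) = n·σ₀²/(σ² + n·σ₀²) = 4·102.8196/(1916.6884 + 4·102.8196) = 411.2784/2327.9668 = 0.1767.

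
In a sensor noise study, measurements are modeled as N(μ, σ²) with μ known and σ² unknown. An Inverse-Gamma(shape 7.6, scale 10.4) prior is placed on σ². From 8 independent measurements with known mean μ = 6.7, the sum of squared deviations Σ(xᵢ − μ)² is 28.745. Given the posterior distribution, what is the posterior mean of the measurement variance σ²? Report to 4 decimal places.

2.3370

With known mean μ and an Inverse-Gamma(α, β) prior on σ², the Normal likelihood is conjugate: posterior is Inv-Gamma(α + n/2, β + Σ(xᵢ−μ)²/2).
Posterior: Inv-Gamma(7.6 + 8/2, 10.4 + 28.745/2) = Inv-Gamma(11.60, 24.7725).
E[σ²|data] = β/(α−1) = 24.7725/10.60 = 2.3370.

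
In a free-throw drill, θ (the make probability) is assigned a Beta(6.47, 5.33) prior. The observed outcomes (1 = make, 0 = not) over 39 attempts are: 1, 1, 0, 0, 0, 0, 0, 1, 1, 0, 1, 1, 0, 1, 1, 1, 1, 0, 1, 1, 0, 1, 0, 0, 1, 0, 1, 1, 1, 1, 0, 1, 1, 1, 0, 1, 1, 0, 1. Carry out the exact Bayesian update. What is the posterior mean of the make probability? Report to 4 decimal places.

The Beta prior is conjugate to a Binomial/Bernoulli likelihood; the update adds successes to α and failures to β.
Posterior: Beta(α+k, β+n−k) = Beta(6.47+24, 5.33+15) = Beta(30.47, 20.33).
Posterior mean = α/(α+β) = 30.47/50.80 = 0.5998.

0.5998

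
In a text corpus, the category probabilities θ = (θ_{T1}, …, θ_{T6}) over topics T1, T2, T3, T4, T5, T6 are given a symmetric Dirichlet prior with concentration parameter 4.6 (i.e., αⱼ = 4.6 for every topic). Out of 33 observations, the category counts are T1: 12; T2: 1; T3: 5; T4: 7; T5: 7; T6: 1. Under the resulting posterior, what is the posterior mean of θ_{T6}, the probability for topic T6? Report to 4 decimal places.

The Dirichlet prior is conjugate to the Multinomial likelihood: each posterior αⱼ = prior αⱼ + observed count nⱼ.
Posterior concentration: (16.6, 5.6, 9.6, 11.6, 11.6, 5.6), total = 60.6.
E[θ_{T6}|data] = α_{T6}/Σα = 5.6/60.6 = 0.0924.

0.0924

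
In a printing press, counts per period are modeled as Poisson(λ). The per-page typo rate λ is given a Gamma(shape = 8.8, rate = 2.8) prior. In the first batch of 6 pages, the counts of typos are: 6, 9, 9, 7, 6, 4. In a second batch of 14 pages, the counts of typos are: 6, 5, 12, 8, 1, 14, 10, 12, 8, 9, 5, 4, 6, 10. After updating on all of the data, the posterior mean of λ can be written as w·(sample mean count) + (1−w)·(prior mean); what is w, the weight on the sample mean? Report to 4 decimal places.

With a Gamma(shape α, rate β) prior, the Poisson likelihood is conjugate: the posterior is Gamma(α + ΣXᵢ, β + n).
Total number of pages: n = 6 + 14 = 20.
Posterior mean = (α₀+S)/(β₀+n) = [n/(β₀+n)]·(S/n) + [β₀/(β₀+n)]·(α₀/β₀), so only n and β₀ enter the weight.
Weight on data w = n/(β₀+n) = 20/(2.8+20) = 20/22.8 = 0.8772.

0.8772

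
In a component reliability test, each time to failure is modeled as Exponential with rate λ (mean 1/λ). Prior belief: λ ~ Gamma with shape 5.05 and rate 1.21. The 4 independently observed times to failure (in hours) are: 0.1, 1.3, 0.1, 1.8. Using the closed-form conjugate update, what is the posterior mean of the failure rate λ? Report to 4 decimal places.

2.0067

With a Gamma(shape α, rate β) prior on the exponential rate λ, the posterior after n observations with total T = Σxᵢ is Gamma(α+n, β+T).
Sum of observations T = 3.3 hours; n = 4.
Posterior: Gamma(5.05+4, 1.21+3.3) = Gamma(9.05, 4.51).
Posterior mean of λ = α/β = 9.05/4.51 = 2.0067.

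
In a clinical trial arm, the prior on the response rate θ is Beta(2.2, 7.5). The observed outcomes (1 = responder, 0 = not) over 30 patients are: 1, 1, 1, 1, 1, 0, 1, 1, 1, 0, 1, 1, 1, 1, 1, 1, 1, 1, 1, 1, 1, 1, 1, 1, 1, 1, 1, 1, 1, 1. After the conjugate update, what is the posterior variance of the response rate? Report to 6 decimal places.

0.004473

The Beta prior is conjugate to a Binomial/Bernoulli likelihood; the update adds successes to α and failures to β.
Posterior: Beta(α+k, β+n−k) = Beta(2.2+28, 7.5+2) = Beta(30.2, 9.5).
Var = αβ/((α+β)²(α+β+1)) = 30.2·9.5/(39.7²·40.7) = 0.004473.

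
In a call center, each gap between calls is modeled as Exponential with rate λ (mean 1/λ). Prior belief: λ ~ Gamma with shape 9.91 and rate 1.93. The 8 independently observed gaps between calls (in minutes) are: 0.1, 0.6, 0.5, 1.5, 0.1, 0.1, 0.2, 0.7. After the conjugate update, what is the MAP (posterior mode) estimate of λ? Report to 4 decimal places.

With a Gamma(shape α, rate β) prior on the exponential rate λ, the posterior after n observations with total T = Σxᵢ is Gamma(α+n, β+T).
Sum of observations T = 3.8 minutes; n = 8.
Posterior: Gamma(9.91+8, 1.93+3.8) = Gamma(17.91, 5.73).
Mode = (α−1)/β = 2.9511.

2.9511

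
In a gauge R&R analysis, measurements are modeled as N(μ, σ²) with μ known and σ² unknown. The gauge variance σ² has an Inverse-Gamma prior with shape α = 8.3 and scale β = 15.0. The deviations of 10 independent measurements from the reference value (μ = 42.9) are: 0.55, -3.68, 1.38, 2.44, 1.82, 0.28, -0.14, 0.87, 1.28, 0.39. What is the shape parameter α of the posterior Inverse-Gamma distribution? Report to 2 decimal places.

13.30

With known mean μ and an Inverse-Gamma(α, β) prior on σ², the Normal likelihood is conjugate: posterior is Inv-Gamma(α + n/2, β + Σ(xᵢ−μ)²/2).
Σ(xᵢ−μ)² = (0.55)² + (-3.68)² + (1.38)² + (2.44)² + (1.82)² + (0.28)² + (-0.14)² + (0.87)² + (1.28)² + (0.39)² = 27.6607.
Posterior: Inv-Gamma(8.3 + 10/2, 15.0 + 27.6607/2) = Inv-Gamma(13.30, 28.83035).
Posterior α = 13.30.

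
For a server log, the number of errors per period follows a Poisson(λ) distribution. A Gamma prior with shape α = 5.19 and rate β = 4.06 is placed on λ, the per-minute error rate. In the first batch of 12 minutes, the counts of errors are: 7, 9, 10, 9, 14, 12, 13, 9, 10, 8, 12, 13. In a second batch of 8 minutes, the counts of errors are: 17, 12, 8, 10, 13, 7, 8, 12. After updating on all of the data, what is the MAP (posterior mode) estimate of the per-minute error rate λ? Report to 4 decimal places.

With a Gamma(shape α, rate β) prior, the Poisson likelihood is conjugate: the posterior is Gamma(α + ΣXᵢ, β + n).
Batch 1: sum of counts S = 126 over n = 12 minutes.
After batch 1: Gamma(α+S, β+n) = Gamma(5.19+126, 4.06+12) = Gamma(131.19, 16.06).
Batch 2: sum of counts S = 87 over n = 8 minutes.
After batch 2: Gamma(α+S, β+n) = Gamma(131.19+87, 16.06+8) = Gamma(218.19, 24.06).
Mode of Gamma(α,β) for α≥1 is (α−1)/β = 217.19/24.06 = 9.0270.

9.0270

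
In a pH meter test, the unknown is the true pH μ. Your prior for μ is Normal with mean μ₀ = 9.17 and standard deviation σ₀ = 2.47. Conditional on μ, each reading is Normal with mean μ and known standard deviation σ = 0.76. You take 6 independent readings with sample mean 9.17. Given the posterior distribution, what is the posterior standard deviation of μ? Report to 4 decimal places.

For Normal data with known variance σ², a Normal(μ₀, σ₀²) prior on μ is conjugate. Posterior precision = 1/σ₀² + n/σ²; posterior mean is the precision-weighted average of μ₀ and x̄.
σ₀² = 2.47² = 6.1009, σ² = 0.76² = 0.5776; σ² + n·σ₀² = 0.5776 + 6·6.1009 = 37.183.
Posterior precision = 1/σ₀² + n/σ² = 1/6.1009 + 6/0.5776 = (σ² + n·σ₀²)/(σ₀²σ²) = 37.183/(6.1009·0.5776); posterior variance σₙ² = σ₀²σ²/(σ² + n·σ₀²) = 6.1009·0.5776/37.183 = 0.094771.
Posterior SD = √σₙ² = √(6.1009·0.5776/37.183) = 0.3078.

0.3078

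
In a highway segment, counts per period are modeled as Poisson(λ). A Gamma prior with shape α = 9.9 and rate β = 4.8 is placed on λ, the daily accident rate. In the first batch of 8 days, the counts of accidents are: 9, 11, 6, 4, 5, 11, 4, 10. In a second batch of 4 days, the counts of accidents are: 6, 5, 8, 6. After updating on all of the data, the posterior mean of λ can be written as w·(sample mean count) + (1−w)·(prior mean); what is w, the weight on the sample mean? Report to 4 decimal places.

0.7143

With a Gamma(shape α, rate β) prior, the Poisson likelihood is conjugate: the posterior is Gamma(α + ΣXᵢ, β + n).
Total number of days: n = 8 + 4 = 12.
Posterior mean = (α₀+S)/(β₀+n) = [n/(β₀+n)]·(S/n) + [β₀/(β₀+n)]·(α₀/β₀), so only n and β₀ enter the weight.
Weight on data w = n/(β₀+n) = 12/(4.8+12) = 12/16.8 = 0.7143.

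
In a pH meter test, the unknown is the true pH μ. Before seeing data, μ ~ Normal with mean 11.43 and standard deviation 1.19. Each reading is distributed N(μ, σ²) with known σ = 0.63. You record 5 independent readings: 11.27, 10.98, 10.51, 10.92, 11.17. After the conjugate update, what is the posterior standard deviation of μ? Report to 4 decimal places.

For Normal data with known variance σ², a Normal(μ₀, σ₀²) prior on μ is conjugate. Posterior precision = 1/σ₀² + n/σ²; posterior mean is the precision-weighted average of μ₀ and x̄.
σ₀² = 1.19² = 1.4161, σ² = 0.63² = 0.3969; σ² + n·σ₀² = 0.3969 + 5·1.4161 = 7.4774.
Posterior precision = 1/σ₀² + n/σ² = 1/1.4161 + 5/0.3969 = (σ² + n·σ₀²)/(σ₀²σ²) = 7.4774/(1.4161·0.3969); posterior variance σₙ² = σ₀²σ²/(σ² + n·σ₀²) = 1.4161·0.3969/7.4774 = 0.075167.
Posterior SD = √σₙ² = √(1.4161·0.3969/7.4774) = 0.2742.

0.2742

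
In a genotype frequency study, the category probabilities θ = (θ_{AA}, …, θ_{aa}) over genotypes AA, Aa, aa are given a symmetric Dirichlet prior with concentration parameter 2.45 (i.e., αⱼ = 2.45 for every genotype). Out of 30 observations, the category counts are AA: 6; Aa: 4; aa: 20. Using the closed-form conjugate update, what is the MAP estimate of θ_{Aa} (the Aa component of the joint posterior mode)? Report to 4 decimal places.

0.1587

The Dirichlet prior is conjugate to the Multinomial likelihood: each posterior αⱼ = prior αⱼ + observed count nⱼ.
Posterior concentration: (8.45, 6.45, 22.45), total = 37.35.
Joint mode component: (α_{Aa}−1)/(Σα−K) = 5.45/34.35 = 0.1587.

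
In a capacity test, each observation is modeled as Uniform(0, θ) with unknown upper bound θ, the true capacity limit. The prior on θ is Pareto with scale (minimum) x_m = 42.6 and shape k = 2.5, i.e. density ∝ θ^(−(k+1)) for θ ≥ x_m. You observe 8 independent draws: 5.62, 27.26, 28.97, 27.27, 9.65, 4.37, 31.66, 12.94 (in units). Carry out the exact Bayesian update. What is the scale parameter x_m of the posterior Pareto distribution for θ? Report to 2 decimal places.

A Pareto(scale x_m, shape k) prior on the upper bound θ of Uniform(0, θ) is conjugate: posterior is Pareto(max(x_m, max xᵢ), k + n).
Sample maximum = 31.66; prior scale x_m = 42.6 → posterior scale = max = 42.60.
Posterior shape = 2.5 + 8 = 10.5.
Posterior scale x_m = 42.60.

42.60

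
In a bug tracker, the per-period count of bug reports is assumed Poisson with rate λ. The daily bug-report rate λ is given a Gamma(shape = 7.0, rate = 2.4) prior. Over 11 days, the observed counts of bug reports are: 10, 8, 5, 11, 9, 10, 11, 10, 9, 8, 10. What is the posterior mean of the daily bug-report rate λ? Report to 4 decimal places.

8.0597

With a Gamma(shape α, rate β) prior, the Poisson likelihood is conjugate: the posterior is Gamma(α + ΣXᵢ, β + n).
Sum of counts S = 101 over n = 11 days.
Posterior: Gamma(α+S, β+n) = Gamma(7.0+101, 2.4+11) = Gamma(108.0, 13.4).
Posterior mean = α/β = 108.0/13.4 = 8.0597.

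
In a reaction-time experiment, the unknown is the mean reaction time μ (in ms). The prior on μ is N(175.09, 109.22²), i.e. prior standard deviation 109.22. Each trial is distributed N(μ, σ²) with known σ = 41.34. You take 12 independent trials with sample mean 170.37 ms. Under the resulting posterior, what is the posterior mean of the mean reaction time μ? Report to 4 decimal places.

For Normal data with known variance σ², a Normal(μ₀, σ₀²) prior on μ is conjugate. Posterior precision = 1/σ₀² + n/σ²; posterior mean is the precision-weighted average of μ₀ and x̄.
n·x̄ = 12·170.37 = 2044.44.
σ₀² = 109.22² = 11929.0084, σ² = 41.34² = 1708.9956; σ² + n·σ₀² = 1708.9956 + 12·11929.0084 = 144857.0964.
Posterior mean = (μ₀/σ₀² + n·x̄/σ²)/(1/σ₀² + n/σ²) = (σ²·μ₀ + σ₀²·n·x̄)/(σ² + n·σ₀²) = (1708.9956·175.09 + 11929.0084·2044.44)/144857.0964 = 24687369.9729/144857.0964 = 170.4257.

170.4257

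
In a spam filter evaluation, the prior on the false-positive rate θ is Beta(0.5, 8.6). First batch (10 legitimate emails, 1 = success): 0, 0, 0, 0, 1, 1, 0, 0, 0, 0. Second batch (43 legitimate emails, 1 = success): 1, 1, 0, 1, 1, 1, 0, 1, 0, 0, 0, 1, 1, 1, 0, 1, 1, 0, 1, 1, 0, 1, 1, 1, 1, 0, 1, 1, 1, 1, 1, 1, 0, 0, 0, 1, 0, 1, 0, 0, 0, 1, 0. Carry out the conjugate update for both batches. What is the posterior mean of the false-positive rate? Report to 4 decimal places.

The Beta prior is conjugate to a Binomial/Bernoulli likelihood; the update adds successes to α and failures to β.
After batch 1: Beta(0.5+2, 8.6+8) = Beta(2.5, 16.6).
After batch 2: Beta(2.5+26, 16.6+17) = Beta(28.5, 33.6).
Posterior mean = α/(α+β) = 28.5/62.1 = 0.4589.

0.4589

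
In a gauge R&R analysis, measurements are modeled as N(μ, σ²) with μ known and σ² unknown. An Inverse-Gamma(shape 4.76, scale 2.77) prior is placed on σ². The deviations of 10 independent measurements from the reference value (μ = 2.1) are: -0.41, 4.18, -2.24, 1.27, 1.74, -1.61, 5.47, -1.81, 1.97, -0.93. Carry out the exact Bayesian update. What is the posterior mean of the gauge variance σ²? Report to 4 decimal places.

With known mean μ and an Inverse-Gamma(α, β) prior on σ², the Normal likelihood is conjugate: posterior is Inv-Gamma(α + n/2, β + Σ(xᵢ−μ)²/2).
Σ(xᵢ−μ)² = (-0.41)² + (4.18)² + (-2.24)² + (1.27)² + (1.74)² + (-1.61)² + (5.47)² + (-1.81)² + (1.97)² + (-0.93)² = 67.8335.
Posterior: Inv-Gamma(4.76 + 10/2, 2.77 + 67.8335/2) = Inv-Gamma(9.76, 36.68675).
E[σ²|data] = β/(α−1) = 36.68675/8.76 = 4.1880.

4.1880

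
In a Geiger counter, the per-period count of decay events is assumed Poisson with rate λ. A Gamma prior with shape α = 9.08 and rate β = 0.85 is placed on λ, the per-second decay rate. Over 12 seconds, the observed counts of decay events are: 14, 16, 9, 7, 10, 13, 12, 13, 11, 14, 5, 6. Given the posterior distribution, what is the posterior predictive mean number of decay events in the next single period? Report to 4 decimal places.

10.8233

With a Gamma(shape α, rate β) prior, the Poisson likelihood is conjugate: the posterior is Gamma(α + ΣXᵢ, β + n).
Sum of counts S = 130 over n = 12 seconds.
Posterior: Gamma(α+S, β+n) = Gamma(9.08+130, 0.85+12) = Gamma(139.08, 12.85).
The predictive distribution for one future period is NegBinom with mean α/β = 10.8233.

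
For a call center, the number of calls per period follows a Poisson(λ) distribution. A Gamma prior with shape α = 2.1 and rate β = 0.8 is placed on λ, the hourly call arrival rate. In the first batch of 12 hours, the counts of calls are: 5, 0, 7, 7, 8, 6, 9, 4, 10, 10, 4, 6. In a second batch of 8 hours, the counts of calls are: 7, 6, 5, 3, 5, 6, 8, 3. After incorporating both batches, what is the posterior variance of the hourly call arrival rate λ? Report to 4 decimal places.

0.2799

With a Gamma(shape α, rate β) prior, the Poisson likelihood is conjugate: the posterior is Gamma(α + ΣXᵢ, β + n).
Batch 1: sum of counts S = 76 over n = 12 hours.
After batch 1: Gamma(α+S, β+n) = Gamma(2.1+76, 0.8+12) = Gamma(78.1, 12.8).
Batch 2: sum of counts S = 43 over n = 8 hours.
After batch 2: Gamma(α+S, β+n) = Gamma(78.1+43, 12.8+8) = Gamma(121.1, 20.8).
Var = α/β² = 121.1/20.8² = 0.2799.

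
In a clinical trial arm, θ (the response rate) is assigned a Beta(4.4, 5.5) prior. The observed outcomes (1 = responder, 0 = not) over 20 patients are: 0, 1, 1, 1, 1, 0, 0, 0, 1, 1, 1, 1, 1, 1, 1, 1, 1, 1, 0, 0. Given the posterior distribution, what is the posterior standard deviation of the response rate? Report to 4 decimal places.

0.0875

The Beta prior is conjugate to a Binomial/Bernoulli likelihood; the update adds successes to α and failures to β.
Posterior: Beta(α+k, β+n−k) = Beta(4.4+14, 5.5+6) = Beta(18.4, 11.5).
Var = αβ/((α+β)²(α+β+1)) = 18.4·11.5/(29.9²·30.9) = 0.00765975; SD = √0.00765975 = 0.0875.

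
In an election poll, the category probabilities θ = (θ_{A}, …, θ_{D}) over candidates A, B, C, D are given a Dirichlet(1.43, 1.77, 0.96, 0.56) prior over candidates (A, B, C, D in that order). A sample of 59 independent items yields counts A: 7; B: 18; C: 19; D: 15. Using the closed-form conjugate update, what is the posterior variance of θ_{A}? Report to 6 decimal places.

The Dirichlet prior is conjugate to the Multinomial likelihood: each posterior αⱼ = prior αⱼ + observed count nⱼ.
Posterior concentration: (8.43, 19.77, 19.96, 15.56), total = 63.72.
Var[θ_j] = α_j(Σα−α_j)/((Σα)²(Σα+1)) = 8.43·55.29/(63.72²·64.72) = 0.001774.

0.001774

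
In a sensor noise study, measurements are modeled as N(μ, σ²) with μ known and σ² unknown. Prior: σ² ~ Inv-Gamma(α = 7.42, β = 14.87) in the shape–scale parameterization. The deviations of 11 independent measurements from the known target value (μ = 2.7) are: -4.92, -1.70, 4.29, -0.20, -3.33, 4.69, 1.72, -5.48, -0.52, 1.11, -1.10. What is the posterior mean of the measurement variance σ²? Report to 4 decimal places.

6.0431

With known mean μ and an Inverse-Gamma(α, β) prior on σ², the Normal likelihood is conjugate: posterior is Inv-Gamma(α + n/2, β + Σ(xᵢ−μ)²/2).
Σ(xᵢ−μ)² = (-4.92)² + (-1.70)² + (4.29)² + (-0.20)² + (-3.33)² + (4.69)² + (1.72)² + (-5.48)² + (-0.52)² + (1.11)² + (-1.10)² = 114.3268.
Posterior: Inv-Gamma(7.42 + 11/2, 14.87 + 114.3268/2) = Inv-Gamma(12.92, 72.03340).
E[σ²|data] = β/(α−1) = 72.03340/11.92 = 6.0431.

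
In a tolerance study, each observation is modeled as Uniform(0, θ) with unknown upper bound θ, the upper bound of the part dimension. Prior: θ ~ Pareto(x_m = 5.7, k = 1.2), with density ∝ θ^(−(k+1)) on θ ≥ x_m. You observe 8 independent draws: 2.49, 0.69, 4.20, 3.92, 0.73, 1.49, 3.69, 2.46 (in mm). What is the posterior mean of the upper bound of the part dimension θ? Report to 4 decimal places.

A Pareto(scale x_m, shape k) prior on the upper bound θ of Uniform(0, θ) is conjugate: posterior is Pareto(max(x_m, max xᵢ), k + n).
Sample maximum = 4.20; prior scale x_m = 5.7 → posterior scale = max = 5.70.
Posterior shape = 1.2 + 8 = 9.2.
E[θ|data] = k·x_m/(k−1) = 9.2·5.70/8.2 = 6.3951.

6.3951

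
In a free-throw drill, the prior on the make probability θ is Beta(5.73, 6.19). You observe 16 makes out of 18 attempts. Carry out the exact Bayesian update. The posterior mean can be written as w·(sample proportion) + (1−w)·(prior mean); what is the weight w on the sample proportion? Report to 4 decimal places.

The Beta prior is conjugate to a Binomial/Bernoulli likelihood; the update adds successes to α and failures to β.
Posterior mean = (α₀+k)/(α₀+β₀+n) = [n/(α₀+β₀+n)]·(k/n) + [(α₀+β₀)/(α₀+β₀+n)]·α₀/(α₀+β₀), so only n and the prior enter the weight.
The weight on the data is w = n/(α₀+β₀+n) = 18/(5.73+6.19+18) = 18/29.92 = 0.6016.

0.6016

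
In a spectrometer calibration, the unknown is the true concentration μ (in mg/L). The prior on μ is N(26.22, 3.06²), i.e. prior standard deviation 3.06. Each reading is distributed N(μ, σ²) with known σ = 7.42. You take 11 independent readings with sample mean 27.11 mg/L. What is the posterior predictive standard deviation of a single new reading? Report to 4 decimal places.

7.6366

For Normal data with known variance σ², a Normal(μ₀, σ₀²) prior on μ is conjugate. Posterior precision = 1/σ₀² + n/σ²; posterior mean is the precision-weighted average of μ₀ and x̄.
σ₀² = 3.06² = 9.3636, σ² = 7.42² = 55.0564; σ² + n·σ₀² = 55.0564 + 11·9.3636 = 158.056.
Posterior precision = 1/σ₀² + n/σ² = 1/9.3636 + 11/55.0564 = (σ² + n·σ₀²)/(σ₀²σ²) = 158.056/(9.3636·55.0564); posterior variance σₙ² = σ₀²σ²/(σ² + n·σ₀²) = 9.3636·55.0564/158.056 = 3.261667.
Predictive variance for one new observation = σₙ² + σ² = 9.3636·55.0564/158.056 + 55.0564 = σ²·(σ₀² + 158.056)/158.056 = 55.0564·167.4196/158.056 = 58.318067; SD = √(55.0564·167.4196/158.056) = 7.6366.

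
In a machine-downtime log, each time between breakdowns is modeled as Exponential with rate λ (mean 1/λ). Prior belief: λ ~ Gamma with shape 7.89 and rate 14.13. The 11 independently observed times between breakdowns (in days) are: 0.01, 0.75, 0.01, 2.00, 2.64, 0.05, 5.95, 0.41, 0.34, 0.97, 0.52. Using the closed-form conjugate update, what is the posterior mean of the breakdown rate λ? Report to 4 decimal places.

0.6800

With a Gamma(shape α, rate β) prior on the exponential rate λ, the posterior after n observations with total T = Σxᵢ is Gamma(α+n, β+T).
Sum of observations T = 13.65 days; n = 11.
Posterior: Gamma(7.89+11, 14.13+13.65) = Gamma(18.89, 27.78).
Posterior mean of λ = α/β = 18.89/27.78 = 0.6800.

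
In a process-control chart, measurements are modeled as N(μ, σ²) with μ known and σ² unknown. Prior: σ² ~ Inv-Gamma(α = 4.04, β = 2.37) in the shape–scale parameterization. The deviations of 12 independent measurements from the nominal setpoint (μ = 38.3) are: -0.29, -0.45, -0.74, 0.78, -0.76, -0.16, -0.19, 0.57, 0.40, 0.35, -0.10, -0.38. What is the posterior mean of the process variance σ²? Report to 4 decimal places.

With known mean μ and an Inverse-Gamma(α, β) prior on σ², the Normal likelihood is conjugate: posterior is Inv-Gamma(α + n/2, β + Σ(xᵢ−μ)²/2).
Σ(xᵢ−μ)² = (-0.29)² + (-0.45)² + (-0.74)² + (0.78)² + (-0.76)² + (-0.16)² + (-0.19)² + (0.57)² + (0.40)² + (0.35)² + (-0.10)² + (-0.38)² = 2.8437.
Posterior: Inv-Gamma(4.04 + 12/2, 2.37 + 2.8437/2) = Inv-Gamma(10.04, 3.79185).
E[σ²|data] = β/(α−1) = 3.79185/9.04 = 0.4195.

0.4195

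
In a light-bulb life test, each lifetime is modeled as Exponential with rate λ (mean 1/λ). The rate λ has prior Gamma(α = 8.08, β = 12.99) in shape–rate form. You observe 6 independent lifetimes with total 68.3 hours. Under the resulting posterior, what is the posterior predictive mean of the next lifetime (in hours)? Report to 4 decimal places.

With a Gamma(shape α, rate β) prior on the exponential rate λ, the posterior after n observations with total T = Σxᵢ is Gamma(α+n, β+T).
Posterior: Gamma(8.08+6, 12.99+68.3) = Gamma(14.08, 81.29).
The predictive distribution for the next observation is Lomax; its mean is β/(α−1) = 81.29/13.08 = 6.2148.

6.2148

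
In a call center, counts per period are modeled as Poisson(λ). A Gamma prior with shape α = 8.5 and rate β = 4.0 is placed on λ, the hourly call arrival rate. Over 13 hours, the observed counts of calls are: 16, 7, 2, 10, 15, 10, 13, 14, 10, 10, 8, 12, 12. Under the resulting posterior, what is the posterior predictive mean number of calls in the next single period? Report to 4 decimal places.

With a Gamma(shape α, rate β) prior, the Poisson likelihood is conjugate: the posterior is Gamma(α + ΣXᵢ, β + n).
Sum of counts S = 139 over n = 13 hours.
Posterior: Gamma(α+S, β+n) = Gamma(8.5+139, 4.0+13) = Gamma(147.5, 17.0).
The predictive distribution for one future period is NegBinom with mean α/β = 8.6765.

8.6765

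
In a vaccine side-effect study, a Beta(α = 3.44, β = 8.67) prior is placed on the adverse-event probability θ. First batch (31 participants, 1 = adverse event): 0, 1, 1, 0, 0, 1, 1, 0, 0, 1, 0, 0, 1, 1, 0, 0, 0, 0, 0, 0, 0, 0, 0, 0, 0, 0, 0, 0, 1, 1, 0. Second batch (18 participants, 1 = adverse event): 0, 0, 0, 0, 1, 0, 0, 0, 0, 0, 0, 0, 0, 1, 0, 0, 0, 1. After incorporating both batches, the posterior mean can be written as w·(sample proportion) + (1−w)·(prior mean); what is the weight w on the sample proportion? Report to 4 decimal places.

0.8018

The Beta prior is conjugate to a Binomial/Bernoulli likelihood; the update adds successes to α and failures to β.
Total number of participants: n = 31 + 18 = 49.
Posterior mean = (α₀+k)/(α₀+β₀+n) = [n/(α₀+β₀+n)]·(k/n) + [(α₀+β₀)/(α₀+β₀+n)]·α₀/(α₀+β₀), so only n and the prior enter the weight.
The weight on the data is w = n/(α₀+β₀+n) = 49/(3.44+8.67+49) = 49/61.11 = 0.8018.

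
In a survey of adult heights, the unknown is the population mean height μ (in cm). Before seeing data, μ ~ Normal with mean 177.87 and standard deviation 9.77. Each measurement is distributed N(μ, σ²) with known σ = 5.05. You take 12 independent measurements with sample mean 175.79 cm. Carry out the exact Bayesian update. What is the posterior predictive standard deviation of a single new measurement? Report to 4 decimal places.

For Normal data with known variance σ², a Normal(μ₀, σ₀²) prior on μ is conjugate. Posterior precision = 1/σ₀² + n/σ²; posterior mean is the precision-weighted average of μ₀ and x̄.
σ₀² = 9.77² = 95.4529, σ² = 5.05² = 25.5025; σ² + n·σ₀² = 25.5025 + 12·95.4529 = 1170.9373.
Posterior precision = 1/σ₀² + n/σ² = 1/95.4529 + 12/25.5025 = (σ² + n·σ₀²)/(σ₀²σ²) = 1170.9373/(95.4529·25.5025); posterior variance σₙ² = σ₀²σ²/(σ² + n·σ₀²) = 95.4529·25.5025/1170.9373 = 2.078922.
Predictive variance for one new observation = σₙ² + σ² = 95.4529·25.5025/1170.9373 + 25.5025 = σ²·(σ₀² + 1170.9373)/1170.9373 = 25.5025·1266.3902/1170.9373 = 27.581422; SD = √(25.5025·1266.3902/1170.9373) = 5.2518.

5.2518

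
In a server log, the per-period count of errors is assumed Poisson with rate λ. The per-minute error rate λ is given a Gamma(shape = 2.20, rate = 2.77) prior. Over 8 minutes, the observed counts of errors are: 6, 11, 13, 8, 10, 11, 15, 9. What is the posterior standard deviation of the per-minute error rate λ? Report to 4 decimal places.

With a Gamma(shape α, rate β) prior, the Poisson likelihood is conjugate: the posterior is Gamma(α + ΣXᵢ, β + n).
Sum of counts S = 83 over n = 8 minutes.
Posterior: Gamma(α+S, β+n) = Gamma(2.20+83, 2.77+8) = Gamma(85.20, 10.77).
SD = √α/β = √85.20/10.77 = 0.8570.

0.8570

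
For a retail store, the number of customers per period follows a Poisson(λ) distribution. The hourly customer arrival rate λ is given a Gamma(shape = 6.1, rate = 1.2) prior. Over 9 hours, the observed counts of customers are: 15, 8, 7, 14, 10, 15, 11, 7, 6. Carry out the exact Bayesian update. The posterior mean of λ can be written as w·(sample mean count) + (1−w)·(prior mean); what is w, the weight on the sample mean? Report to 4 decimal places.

With a Gamma(shape α, rate β) prior, the Poisson likelihood is conjugate: the posterior is Gamma(α + ΣXᵢ, β + n).
Posterior mean = (α₀+S)/(β₀+n) = [n/(β₀+n)]·(S/n) + [β₀/(β₀+n)]·(α₀/β₀), so only n and β₀ enter the weight.
Weight on data w = n/(β₀+n) = 9/(1.2+9) = 9/10.2 = 0.8824.

0.8824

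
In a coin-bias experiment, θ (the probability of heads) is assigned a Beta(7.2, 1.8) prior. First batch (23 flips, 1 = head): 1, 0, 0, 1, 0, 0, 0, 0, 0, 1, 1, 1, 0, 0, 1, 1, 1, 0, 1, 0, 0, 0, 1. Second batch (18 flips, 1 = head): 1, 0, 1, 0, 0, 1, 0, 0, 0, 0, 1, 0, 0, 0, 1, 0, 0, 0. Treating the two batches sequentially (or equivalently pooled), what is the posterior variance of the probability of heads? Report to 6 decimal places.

The Beta prior is conjugate to a Binomial/Bernoulli likelihood; the update adds successes to α and failures to β.
After batch 1: Beta(7.2+10, 1.8+13) = Beta(17.2, 14.8).
After batch 2: Beta(17.2+5, 14.8+13) = Beta(22.2, 27.8).
Var = αβ/((α+β)²(α+β+1)) = 22.2·27.8/(50.0²·51.0) = 0.004840.

0.004840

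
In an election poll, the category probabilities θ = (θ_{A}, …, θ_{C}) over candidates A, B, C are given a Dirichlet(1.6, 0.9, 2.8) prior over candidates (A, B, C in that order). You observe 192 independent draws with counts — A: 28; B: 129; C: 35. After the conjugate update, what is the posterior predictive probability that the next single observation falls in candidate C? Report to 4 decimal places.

0.1916

The Dirichlet prior is conjugate to the Multinomial likelihood: each posterior αⱼ = prior αⱼ + observed count nⱼ.
Posterior concentration: (29.6, 129.9, 37.8), total = 197.3.
P(next = C | data) = α_{C}/Σα = 0.1916.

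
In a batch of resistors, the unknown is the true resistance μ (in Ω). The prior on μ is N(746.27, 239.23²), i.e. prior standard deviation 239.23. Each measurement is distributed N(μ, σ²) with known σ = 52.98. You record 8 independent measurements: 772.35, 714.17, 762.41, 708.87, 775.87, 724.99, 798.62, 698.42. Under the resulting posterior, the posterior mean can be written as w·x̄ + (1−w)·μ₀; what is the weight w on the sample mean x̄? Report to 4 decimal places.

For Normal data with known variance σ², a Normal(μ₀, σ₀²) prior on μ is conjugate. Posterior precision = 1/σ₀² + n/σ²; posterior mean is the precision-weighted average of μ₀ and x̄.
σ₀² = 239.23² = 57230.9929, σ² = 52.98² = 2806.8804. Prior precision 1/σ₀² = 1/57230.9929; data precision n/σ² = 8/2806.8804.
w = (n/σ²)/(1/σ₀² + n/σ²) = n·σ₀²/(σ² + n·σ₀²) = 8·57230.9929/(2806.8804 + 8·57230.9929) = 457847.9432/460654.8236 = 0.9939.

0.9939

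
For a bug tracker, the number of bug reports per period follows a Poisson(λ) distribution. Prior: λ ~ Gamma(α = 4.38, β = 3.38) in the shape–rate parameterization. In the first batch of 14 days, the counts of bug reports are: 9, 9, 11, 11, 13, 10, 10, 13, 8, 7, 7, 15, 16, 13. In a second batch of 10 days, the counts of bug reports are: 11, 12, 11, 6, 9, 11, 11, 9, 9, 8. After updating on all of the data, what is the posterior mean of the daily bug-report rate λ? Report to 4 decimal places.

With a Gamma(shape α, rate β) prior, the Poisson likelihood is conjugate: the posterior is Gamma(α + ΣXᵢ, β + n).
Batch 1: sum of counts S = 152 over n = 14 days.
After batch 1: Gamma(α+S, β+n) = Gamma(4.38+152, 3.38+14) = Gamma(156.38, 17.38).
Batch 2: sum of counts S = 97 over n = 10 days.
After batch 2: Gamma(α+S, β+n) = Gamma(156.38+97, 17.38+10) = Gamma(253.38, 27.38).
Posterior mean = α/β = 253.38/27.38 = 9.2542.

9.2542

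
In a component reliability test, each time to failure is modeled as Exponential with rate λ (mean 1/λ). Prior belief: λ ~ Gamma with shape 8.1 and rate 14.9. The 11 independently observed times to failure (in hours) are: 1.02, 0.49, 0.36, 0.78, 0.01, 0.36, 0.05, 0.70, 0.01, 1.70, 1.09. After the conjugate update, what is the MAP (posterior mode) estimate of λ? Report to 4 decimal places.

0.8430

With a Gamma(shape α, rate β) prior on the exponential rate λ, the posterior after n observations with total T = Σxᵢ is Gamma(α+n, β+T).
Sum of observations T = 6.57 hours; n = 11.
Posterior: Gamma(8.1+11, 14.9+6.57) = Gamma(19.1, 21.47).
Mode = (α−1)/β = 0.8430.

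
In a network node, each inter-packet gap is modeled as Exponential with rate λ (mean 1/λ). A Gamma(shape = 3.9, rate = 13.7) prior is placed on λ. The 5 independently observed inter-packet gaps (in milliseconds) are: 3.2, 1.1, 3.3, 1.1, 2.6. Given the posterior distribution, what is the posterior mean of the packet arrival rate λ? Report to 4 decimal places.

0.3560

With a Gamma(shape α, rate β) prior on the exponential rate λ, the posterior after n observations with total T = Σxᵢ is Gamma(α+n, β+T).
Sum of observations T = 11.3 milliseconds; n = 5.
Posterior: Gamma(3.9+5, 13.7+11.3) = Gamma(8.9, 25.0).
Posterior mean of λ = α/β = 8.9/25.0 = 0.3560.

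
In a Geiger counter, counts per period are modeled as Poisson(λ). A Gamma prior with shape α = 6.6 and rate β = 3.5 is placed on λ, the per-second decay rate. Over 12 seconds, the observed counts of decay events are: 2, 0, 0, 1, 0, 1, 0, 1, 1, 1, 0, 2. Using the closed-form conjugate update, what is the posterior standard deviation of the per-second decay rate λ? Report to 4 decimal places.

0.2548

With a Gamma(shape α, rate β) prior, the Poisson likelihood is conjugate: the posterior is Gamma(α + ΣXᵢ, β + n).
Sum of counts S = 9 over n = 12 seconds.
Posterior: Gamma(α+S, β+n) = Gamma(6.6+9, 3.5+12) = Gamma(15.6, 15.5).
SD = √α/β = √15.6/15.5 = 0.2548.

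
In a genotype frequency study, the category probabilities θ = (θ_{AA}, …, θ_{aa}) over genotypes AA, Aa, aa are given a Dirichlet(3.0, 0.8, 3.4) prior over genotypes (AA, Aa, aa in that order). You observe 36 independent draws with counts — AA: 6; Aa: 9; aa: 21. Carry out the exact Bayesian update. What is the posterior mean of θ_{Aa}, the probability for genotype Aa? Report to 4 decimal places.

The Dirichlet prior is conjugate to the Multinomial likelihood: each posterior αⱼ = prior αⱼ + observed count nⱼ.
Posterior concentration: (9.0, 9.8, 24.4), total = 43.2.
E[θ_{Aa}|data] = α_{Aa}/Σα = 9.8/43.2 = 0.2269.

0.2269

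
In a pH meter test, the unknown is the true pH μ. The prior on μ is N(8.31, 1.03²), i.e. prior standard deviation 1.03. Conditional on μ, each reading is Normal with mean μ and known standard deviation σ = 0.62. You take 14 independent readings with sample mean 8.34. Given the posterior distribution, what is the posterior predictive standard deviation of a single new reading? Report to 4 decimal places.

0.6412

For Normal data with known variance σ², a Normal(μ₀, σ₀²) prior on μ is conjugate. Posterior precision = 1/σ₀² + n/σ²; posterior mean is the precision-weighted average of μ₀ and x̄.
σ₀² = 1.03² = 1.0609, σ² = 0.62² = 0.3844; σ² + n·σ₀² = 0.3844 + 14·1.0609 = 15.237.
Posterior precision = 1/σ₀² + n/σ² = 1/1.0609 + 14/0.3844 = (σ² + n·σ₀²)/(σ₀²σ²) = 15.237/(1.0609·0.3844); posterior variance σₙ² = σ₀²σ²/(σ² + n·σ₀²) = 1.0609·0.3844/15.237 = 0.026764.
Predictive variance for one new observation = σₙ² + σ² = 1.0609·0.3844/15.237 + 0.3844 = σ²·(σ₀² + 15.237)/15.237 = 0.3844·16.2979/15.237 = 0.411164; SD = √(0.3844·16.2979/15.237) = 0.6412.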